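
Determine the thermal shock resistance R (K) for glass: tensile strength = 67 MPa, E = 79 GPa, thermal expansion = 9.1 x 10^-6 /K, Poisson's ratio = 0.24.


Thermal shock resistance: R = sigma * (1 - nu) / (E * alpha)
  Numerator = 67 * (1 - 0.24) = 50.92
  Denominator = 79 * 1000 * (9.1 x 10^-6) = 0.7189
  R = 50.92 / 0.7189 = 70.8 K

70.8 K


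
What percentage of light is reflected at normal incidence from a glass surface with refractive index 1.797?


Fresnel reflectance at normal incidence:
  R = ((n - 1)/(n + 1))^2
  (n - 1)/(n + 1) = (1.797 - 1)/(1.797 + 1) = 0.284948
  R = 0.284948^2 = 0.0811954
  R(%) = 0.0811954 * 100 = 8.12%

8.12%


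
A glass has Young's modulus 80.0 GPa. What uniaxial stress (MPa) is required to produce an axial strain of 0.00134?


Rearrange E = sigma / epsilon:
  sigma = E * epsilon
  E (MPa) = 80.0 * 1000 = 80000
  sigma = 80000 * 0.00134 = 107.2 MPa

107.2 MPa


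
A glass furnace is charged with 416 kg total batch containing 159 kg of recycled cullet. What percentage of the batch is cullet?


Cullet ratio = (cullet mass / total batch mass) * 100
  Ratio = 159 / 416 * 100 = 38.22%

38.22%


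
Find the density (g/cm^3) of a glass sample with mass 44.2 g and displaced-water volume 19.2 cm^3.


Use the definition of density:
  rho = mass / volume
  rho = 44.2 / 19.2 = 2.302 g/cm^3

2.302 g/cm^3


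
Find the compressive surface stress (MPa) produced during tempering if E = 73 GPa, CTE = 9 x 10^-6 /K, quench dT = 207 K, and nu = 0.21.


Tempering stress: sigma = E * alpha * dT / (1 - nu)
  E (MPa) = 73 * 1000 = 73000
  Numerator = 73000 * (9 x 10^-6) * 207 = 135.999
  Denominator = 1 - 0.21 = 0.79
  sigma = 135.999 / 0.79 = 172.2 MPa

172.2 MPa


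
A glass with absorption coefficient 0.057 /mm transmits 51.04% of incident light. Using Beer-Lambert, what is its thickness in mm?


Rearrange T = exp(-alpha * thickness):
  thickness = -ln(T) / alpha
  T = 51.04/100 = 0.5104
  ln(T) = -0.67256
  -ln(T) = 0.67256
  thickness = 0.67256 / 0.057 = 11.8 mm

11.8 mm


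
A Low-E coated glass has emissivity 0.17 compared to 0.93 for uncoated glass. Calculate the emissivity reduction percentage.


Percentage reduction = (1 - coated/uncoated) * 100
  Ratio = 0.17 / 0.93 = 0.1828
  Reduction = (1 - 0.1828) * 100 = 81.7%

81.7%


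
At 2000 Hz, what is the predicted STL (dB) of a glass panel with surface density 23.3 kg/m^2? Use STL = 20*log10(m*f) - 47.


Mass law: STL = 20 * log10(m * f) - 47
  m * f = 23.3 * 2000 = 46600
  log10(46600) = 4.66839
  STL = 20 * 4.66839 - 47 = 93.3678 - 47 = 46.4 dB

46.4 dB


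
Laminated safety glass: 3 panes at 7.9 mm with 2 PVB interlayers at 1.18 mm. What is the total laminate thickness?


Total thickness = glass contribution + PVB contribution
  Glass: 3 * 7.9 = 23.7 mm
  PVB: 2 * 1.18 = 2.36 mm
  Total = 23.7 + 2.36 = 26.06 mm

26.06 mm


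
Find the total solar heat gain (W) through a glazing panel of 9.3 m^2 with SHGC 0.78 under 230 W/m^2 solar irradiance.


Solar heat gain: Q = Area * SHGC * Irradiance
  Q = 9.3 * 0.78 * 230 = 1668.4 W

1668.4 W


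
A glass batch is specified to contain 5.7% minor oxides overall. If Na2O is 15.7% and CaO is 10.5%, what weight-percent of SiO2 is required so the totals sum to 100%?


Known pieces sum to 100%:
  SiO2 = 100 - (others + Na2O + CaO)
  SiO2 = 100 - (5.7 + 15.7 + 10.5) = 68.1%

68.1%


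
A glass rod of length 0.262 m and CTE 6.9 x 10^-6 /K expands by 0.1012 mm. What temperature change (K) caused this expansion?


Rearrange dL = alpha * L0 * dT for dT:
  dT = dL / (alpha * L0)
  dL (m) = 0.1012 / 1000 = 0.0001012
  dT = 0.0001012 / ((6.9 x 10^-6) * 0.262) = 56.0 K

56.0 K


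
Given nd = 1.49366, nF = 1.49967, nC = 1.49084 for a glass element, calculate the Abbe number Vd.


Abbe number formula: Vd = (nd - 1) / (nF - nC)
  nd - 1 = 1.49366 - 1 = 0.49366
  nF - nC = 1.49967 - 1.49084 = 0.00883
  Vd = 0.49366 / 0.00883 = 55.91

55.91


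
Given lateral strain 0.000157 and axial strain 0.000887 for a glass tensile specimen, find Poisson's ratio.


Poisson's ratio: nu = lateral strain / axial strain
  nu = 0.000157 / 0.000887 = 0.177

0.177


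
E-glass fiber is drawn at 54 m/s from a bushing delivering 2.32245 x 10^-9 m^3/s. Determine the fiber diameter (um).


Cross-sectional area from continuity:
  A = Q / v = 2.32245 x 10^-9 / 54 = 4.300833 x 10^-11 m^2
Diameter from circular cross-section:
  d = sqrt(4A / pi) * 10^6 (m -> um)
  d = sqrt(4 * 4.300833 x 10^-11 / pi) * 10^6 = 7.4 um

7.4 um


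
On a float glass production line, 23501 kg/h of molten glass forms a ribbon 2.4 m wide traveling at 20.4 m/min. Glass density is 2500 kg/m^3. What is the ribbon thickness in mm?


Ribbon cross-section from mass balance:
  Volume rate = throughput / density = 23501 / 2500 = 9.4004 m^3/h
  thickness = volume rate / (speed * 60 * width), i.e.
  thickness = throughput / (60 * speed * width * density) * 1000
  thickness = 23501 / (60 * 20.4 * 2.4 * 2500) * 1000 = 3.2 mm

3.2 mm


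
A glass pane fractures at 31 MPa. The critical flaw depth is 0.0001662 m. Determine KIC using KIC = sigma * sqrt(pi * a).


Fracture toughness: KIC = sigma * sqrt(pi * a)
  pi * a = pi * 0.0001662 = 0.000522133
  sqrt(pi * a) = 0.02285
  KIC = 31 * 0.02285 = 0.708 MPa*sqrt(m)

0.708 MPa*sqrt(m)


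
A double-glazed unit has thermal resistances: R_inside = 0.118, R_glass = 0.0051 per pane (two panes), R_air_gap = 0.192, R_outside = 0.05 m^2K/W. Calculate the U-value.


Total thermal resistance (series):
  R_total = R_in + R_glass + R_air + R_glass + R_out
  R_total = 0.118 + 0.0051 + 0.192 + 0.0051 + 0.05 = 0.3702 m^2K/W
U-value = 1 / R_total = 1 / 0.3702 = 2.701 W/m^2K

2.701 W/m^2K


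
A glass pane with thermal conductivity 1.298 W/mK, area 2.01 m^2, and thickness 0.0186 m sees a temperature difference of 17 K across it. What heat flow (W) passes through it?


Fourier's law: Q = k * A * dT / t
  Q = 1.298 * 2.01 * 17 / 0.0186
  Q = 44.35266 / 0.0186 = 2384.6 W

2384.6 W


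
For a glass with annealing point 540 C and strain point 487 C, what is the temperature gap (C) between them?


Gap = T_anneal - T_strain:
  gap = 540 - 487 = 53 C

53 C


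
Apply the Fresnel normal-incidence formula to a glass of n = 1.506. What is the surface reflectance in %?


Fresnel reflectance at normal incidence:
  R = ((n - 1)/(n + 1))^2
  (n - 1)/(n + 1) = (1.506 - 1)/(1.506 + 1) = 0.201915
  R = 0.201915^2 = 0.0407697
  R(%) = 0.0407697 * 100 = 4.077%

4.077%


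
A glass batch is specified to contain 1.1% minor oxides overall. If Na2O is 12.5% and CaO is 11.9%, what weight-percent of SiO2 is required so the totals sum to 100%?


Known pieces sum to 100%:
  SiO2 = 100 - (others + Na2O + CaO)
  SiO2 = 100 - (1.1 + 12.5 + 11.9) = 74.5%

74.5%


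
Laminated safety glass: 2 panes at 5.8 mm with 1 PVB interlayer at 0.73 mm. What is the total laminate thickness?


Total thickness = glass contribution + PVB contribution
  Glass: 2 * 5.8 = 11.6 mm
  PVB: 1 * 0.73 = 0.73 mm
  Total = 11.6 + 0.73 = 12.33 mm

12.33 mm


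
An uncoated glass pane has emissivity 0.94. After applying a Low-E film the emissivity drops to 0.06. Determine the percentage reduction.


Percentage reduction = (1 - coated/uncoated) * 100
  Ratio = 0.06 / 0.94 = 0.0638
  Reduction = (1 - 0.0638) * 100 = 93.6%

93.6%


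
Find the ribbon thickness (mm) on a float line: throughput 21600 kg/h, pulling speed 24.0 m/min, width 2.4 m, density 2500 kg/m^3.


Ribbon cross-section from mass balance:
  Volume rate = throughput / density = 21600 / 2500 = 8.64 m^3/h
  thickness = volume rate / (speed * 60 * width), i.e.
  thickness = throughput / (60 * speed * width * density) * 1000
  thickness = 21600 / (60 * 24.0 * 2.4 * 2500) * 1000 = 2.5 mm

2.5 mm


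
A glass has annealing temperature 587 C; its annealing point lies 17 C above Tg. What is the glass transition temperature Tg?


Rearrange T_anneal = Tg + offset for Tg:
  Tg = T_anneal - offset = 587 - 17 = 570 C

570 C


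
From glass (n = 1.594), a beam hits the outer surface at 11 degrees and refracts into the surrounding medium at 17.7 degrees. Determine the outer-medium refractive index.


Apply Snell's law: n1 * sin(theta1) = n2 * sin(theta2)
  n2 = n1 * sin(theta1) / sin(theta2)
  sin(11) = 0.190809
  sin(17.7) = 0.304033
  n2 = 1.594 * 0.190809 / 0.304033 = 1.0004

1.0004


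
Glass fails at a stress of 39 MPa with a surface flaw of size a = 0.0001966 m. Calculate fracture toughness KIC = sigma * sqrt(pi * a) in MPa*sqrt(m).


Fracture toughness: KIC = sigma * sqrt(pi * a)
  pi * a = pi * 0.0001966 = 0.000617637
  sqrt(pi * a) = 0.024852
  KIC = 39 * 0.024852 = 0.969 MPa*sqrt(m)

0.969 MPa*sqrt(m)


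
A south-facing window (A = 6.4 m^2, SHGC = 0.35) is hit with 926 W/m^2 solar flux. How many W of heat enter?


Solar heat gain: Q = Area * SHGC * Irradiance
  Q = 6.4 * 0.35 * 926 = 2074.2 W

2074.2 W


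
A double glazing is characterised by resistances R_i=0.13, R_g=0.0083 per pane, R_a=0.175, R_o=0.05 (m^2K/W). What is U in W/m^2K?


Total thermal resistance (series):
  R_total = R_in + R_glass + R_air + R_glass + R_out
  R_total = 0.13 + 0.0083 + 0.175 + 0.0083 + 0.05 = 0.3716 m^2K/W
U-value = 1 / R_total = 1 / 0.3716 = 2.691 W/m^2K

2.691 W/m^2K


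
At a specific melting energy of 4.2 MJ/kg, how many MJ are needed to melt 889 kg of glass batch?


Total energy = mass * specific energy
  E = 889 * 4.2 = 3733.8 MJ

3733.8 MJ


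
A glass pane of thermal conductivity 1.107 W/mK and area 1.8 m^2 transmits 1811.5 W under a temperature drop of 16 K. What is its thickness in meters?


Fourier's law: t = k * A * dT / Q
  t = 1.107 * 1.8 * 16 / 1811.5
  t = 31.8816 / 1811.5 = 0.0176 m

0.0176 m


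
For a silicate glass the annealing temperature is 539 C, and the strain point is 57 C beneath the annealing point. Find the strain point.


Strain point = annealing point - difference:
  T_strain = 539 - 57 = 482 C

482 C


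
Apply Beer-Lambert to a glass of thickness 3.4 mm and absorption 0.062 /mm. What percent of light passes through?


Beer-Lambert law: T = exp(-alpha * thickness)
  exponent = -0.062 * 3.4 = -0.2108
  T = exp(-0.2108) = 0.8099
  Percentage = 0.8099 * 100 = 80.99%

80.99%


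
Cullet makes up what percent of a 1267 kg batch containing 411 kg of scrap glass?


Cullet ratio = (cullet mass / total batch mass) * 100
  Ratio = 411 / 1267 * 100 = 32.44%

32.44%


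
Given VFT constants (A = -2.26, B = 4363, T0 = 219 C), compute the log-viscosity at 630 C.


VFT equation: log(eta) = A + B / (T - T0)
  T - T0 = 630 - 219 = 411
  B / (T - T0) = 4363 / 411 = 10.616
  log(eta) = -2.26 + 10.616 = 8.356

8.356


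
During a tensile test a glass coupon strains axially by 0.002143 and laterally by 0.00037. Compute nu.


Poisson's ratio: nu = lateral strain / axial strain
  nu = 0.00037 / 0.002143 = 0.1727

0.1727


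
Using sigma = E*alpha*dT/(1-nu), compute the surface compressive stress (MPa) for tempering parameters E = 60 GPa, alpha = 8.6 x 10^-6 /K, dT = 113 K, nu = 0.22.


Tempering stress: sigma = E * alpha * dT / (1 - nu)
  E (MPa) = 60 * 1000 = 60000
  Numerator = 60000 * (8.6 x 10^-6) * 113 = 58.308
  Denominator = 1 - 0.22 = 0.78
  sigma = 58.308 / 0.78 = 74.8 MPa

74.8 MPa


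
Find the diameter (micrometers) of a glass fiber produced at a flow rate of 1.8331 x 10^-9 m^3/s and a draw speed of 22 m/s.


Cross-sectional area from continuity:
  A = Q / v = 1.8331 x 10^-9 / 22 = 8.332273 x 10^-11 m^2
Diameter from circular cross-section:
  d = sqrt(4A / pi) * 10^6 (m -> um)
  d = sqrt(4 * 8.332273 x 10^-11 / pi) * 10^6 = 10.3 um

10.3 um


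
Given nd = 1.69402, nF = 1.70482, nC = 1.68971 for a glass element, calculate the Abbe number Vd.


Abbe number formula: Vd = (nd - 1) / (nF - nC)
  nd - 1 = 1.69402 - 1 = 0.69402
  nF - nC = 1.70482 - 1.68971 = 0.01511
  Vd = 0.69402 / 0.01511 = 45.93

45.93


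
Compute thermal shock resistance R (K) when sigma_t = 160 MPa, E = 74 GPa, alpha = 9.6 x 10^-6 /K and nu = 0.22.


Thermal shock resistance: R = sigma * (1 - nu) / (E * alpha)
  Numerator = 160 * (1 - 0.22) = 124.8
  Denominator = 74 * 1000 * (9.6 x 10^-6) = 0.7104
  R = 124.8 / 0.7104 = 175.7 K

175.7 K


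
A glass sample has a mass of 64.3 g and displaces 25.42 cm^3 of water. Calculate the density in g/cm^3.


Use the definition of density:
  rho = mass / volume
  rho = 64.3 / 25.42 = 2.53 g/cm^3

2.53 g/cm^3


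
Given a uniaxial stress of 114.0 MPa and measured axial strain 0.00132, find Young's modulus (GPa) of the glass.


Young's modulus: E = stress / strain
  E = 114.0 MPa / 0.00132 = 86363.64 MPa
Convert to GPa: 86363.64 / 1000 = 86.36 GPa

86.36 GPa


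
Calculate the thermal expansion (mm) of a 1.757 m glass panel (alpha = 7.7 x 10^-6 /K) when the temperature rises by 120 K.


Thermal expansion formula: dL = alpha * L0 * dT
  dL = (7.7 x 10^-6) * 1.757 * 120 = 0.00162347 m
Convert to mm: 0.00162347 * 1000 = 1.6235 mm

1.6235 mm


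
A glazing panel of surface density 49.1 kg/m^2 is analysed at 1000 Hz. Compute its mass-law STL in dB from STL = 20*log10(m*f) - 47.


Mass law: STL = 20 * log10(m * f) - 47
  m * f = 49.1 * 1000 = 49100
  log10(49100) = 4.69108
  STL = 20 * 4.69108 - 47 = 93.8216 - 47 = 46.8 dB

46.8 dB


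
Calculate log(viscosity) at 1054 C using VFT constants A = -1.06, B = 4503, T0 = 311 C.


VFT equation: log(eta) = A + B / (T - T0)
  T - T0 = 1054 - 311 = 743
  B / (T - T0) = 4503 / 743 = 6.061
  log(eta) = -1.06 + 6.061 = 5.001

5.001


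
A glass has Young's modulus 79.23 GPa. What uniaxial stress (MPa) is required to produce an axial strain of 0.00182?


Rearrange E = sigma / epsilon:
  sigma = E * epsilon
  E (MPa) = 79.23 * 1000 = 79230
  sigma = 79230 * 0.00182 = 144.2 MPa

144.2 MPa


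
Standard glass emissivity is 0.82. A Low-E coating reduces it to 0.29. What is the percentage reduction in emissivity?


Percentage reduction = (1 - coated/uncoated) * 100
  Ratio = 0.29 / 0.82 = 0.3537
  Reduction = (1 - 0.3537) * 100 = 64.6%

64.6%


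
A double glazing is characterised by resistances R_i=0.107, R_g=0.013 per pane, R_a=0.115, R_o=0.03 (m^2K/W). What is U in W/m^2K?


Total thermal resistance (series):
  R_total = R_in + R_glass + R_air + R_glass + R_out
  R_total = 0.107 + 0.013 + 0.115 + 0.013 + 0.03 = 0.278 m^2K/W
U-value = 1 / R_total = 1 / 0.278 = 3.597 W/m^2K

3.597 W/m^2K


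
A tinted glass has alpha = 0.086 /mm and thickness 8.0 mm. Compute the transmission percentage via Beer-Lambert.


Beer-Lambert law: T = exp(-alpha * thickness)
  exponent = -0.086 * 8.0 = -0.688
  T = exp(-0.688) = 0.5026
  Percentage = 0.5026 * 100 = 50.26%

50.26%


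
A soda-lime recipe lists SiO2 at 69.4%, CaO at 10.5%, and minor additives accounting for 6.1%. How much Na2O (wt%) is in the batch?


Pieces sum to 100%:
  Na2O = 100 - (SiO2 + CaO + others)
  Na2O = 100 - (69.4 + 10.5 + 6.1) = 14.0%

14.0%


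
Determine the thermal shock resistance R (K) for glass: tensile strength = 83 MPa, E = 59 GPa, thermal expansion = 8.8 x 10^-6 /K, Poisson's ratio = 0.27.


Thermal shock resistance: R = sigma * (1 - nu) / (E * alpha)
  Numerator = 83 * (1 - 0.27) = 60.59
  Denominator = 59 * 1000 * (8.8 x 10^-6) = 0.5192
  R = 60.59 / 0.5192 = 116.7 K

116.7 K


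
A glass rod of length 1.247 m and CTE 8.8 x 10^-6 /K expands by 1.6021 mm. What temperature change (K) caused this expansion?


Rearrange dL = alpha * L0 * dT for dT:
  dT = dL / (alpha * L0)
  dL (m) = 1.6021 / 1000 = 0.0016021
  dT = 0.0016021 / ((8.8 x 10^-6) * 1.247) = 146.0 K

146.0 K


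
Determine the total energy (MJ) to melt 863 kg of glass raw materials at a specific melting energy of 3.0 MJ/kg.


Total energy = mass * specific energy
  E = 863 * 3.0 = 2589 MJ

2589 MJ


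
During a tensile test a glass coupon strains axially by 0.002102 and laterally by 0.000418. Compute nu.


Poisson's ratio: nu = lateral strain / axial strain
  nu = 0.000418 / 0.002102 = 0.1989

0.1989


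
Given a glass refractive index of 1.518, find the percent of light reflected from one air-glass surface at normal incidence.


Fresnel reflectance at normal incidence:
  R = ((n - 1)/(n + 1))^2
  (n - 1)/(n + 1) = (1.518 - 1)/(1.518 + 1) = 0.205719
  R = 0.205719^2 = 0.0423203
  R(%) = 0.0423203 * 100 = 4.232%

4.232%


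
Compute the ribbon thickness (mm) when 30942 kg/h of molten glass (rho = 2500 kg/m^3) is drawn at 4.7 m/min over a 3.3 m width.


Ribbon cross-section from mass balance:
  Volume rate = throughput / density = 30942 / 2500 = 12.3768 m^3/h
  thickness = volume rate / (speed * 60 * width), i.e.
  thickness = throughput / (60 * speed * width * density) * 1000
  thickness = 30942 / (60 * 4.7 * 3.3 * 2500) * 1000 = 13.3 mm

13.3 mm


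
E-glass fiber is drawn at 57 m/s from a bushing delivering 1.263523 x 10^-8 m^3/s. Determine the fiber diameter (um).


Cross-sectional area from continuity:
  A = Q / v = 1.263523 x 10^-8 / 57 = 2.216707 x 10^-10 m^2
Diameter from circular cross-section:
  d = sqrt(4A / pi) * 10^6 (m -> um)
  d = sqrt(4 * 2.216707 x 10^-10 / pi) * 10^6 = 16.8 um

16.8 um


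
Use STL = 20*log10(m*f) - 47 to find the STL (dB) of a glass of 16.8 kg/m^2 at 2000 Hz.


Mass law: STL = 20 * log10(m * f) - 47
  m * f = 16.8 * 2000 = 33600
  log10(33600) = 4.52634
  STL = 20 * 4.52634 - 47 = 90.5268 - 47 = 43.5 dB

43.5 dB


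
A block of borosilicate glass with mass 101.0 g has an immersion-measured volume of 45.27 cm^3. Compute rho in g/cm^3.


Use the definition of density:
  rho = mass / volume
  rho = 101.0 / 45.27 = 2.231 g/cm^3

2.231 g/cm^3


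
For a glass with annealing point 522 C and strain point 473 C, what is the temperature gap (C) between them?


Gap = T_anneal - T_strain:
  gap = 522 - 473 = 49 C

49 C


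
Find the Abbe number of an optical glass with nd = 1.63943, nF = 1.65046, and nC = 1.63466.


Abbe number formula: Vd = (nd - 1) / (nF - nC)
  nd - 1 = 1.63943 - 1 = 0.63943
  nF - nC = 1.65046 - 1.63466 = 0.0158
  Vd = 0.63943 / 0.0158 = 40.47

40.47


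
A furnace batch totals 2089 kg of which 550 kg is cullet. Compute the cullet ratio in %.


Cullet ratio = (cullet mass / total batch mass) * 100
  Ratio = 550 / 2089 * 100 = 26.33%

26.33%


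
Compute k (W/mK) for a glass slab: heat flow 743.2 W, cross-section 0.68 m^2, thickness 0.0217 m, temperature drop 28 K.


Fourier's law rearranged: k = Q * t / (A * dT)
  Numerator = 743.2 * 0.0217 = 16.12744
  Denominator = 0.68 * 28 = 19.04
  k = 16.12744 / 19.04 = 0.847 W/mK

0.847 W/mK


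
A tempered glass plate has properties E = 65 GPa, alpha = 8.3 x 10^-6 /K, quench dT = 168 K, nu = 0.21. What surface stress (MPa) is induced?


Tempering stress: sigma = E * alpha * dT / (1 - nu)
  E (MPa) = 65 * 1000 = 65000
  Numerator = 65000 * (8.3 x 10^-6) * 168 = 90.636
  Denominator = 1 - 0.21 = 0.79
  sigma = 90.636 / 0.79 = 114.7 MPa

114.7 MPa


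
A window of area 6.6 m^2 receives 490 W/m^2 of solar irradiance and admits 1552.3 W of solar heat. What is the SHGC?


Rearrange Q = Area * SHGC * Irradiance:
  SHGC = Q / (Area * Irradiance)
  SHGC = 1552.3 / (6.6 * 490) = 0.48

0.48


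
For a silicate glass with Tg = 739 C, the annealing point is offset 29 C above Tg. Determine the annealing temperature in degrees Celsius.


The annealing temperature is Tg plus the offset:
  T_anneal = 739 + 29 = 768 C

768 C


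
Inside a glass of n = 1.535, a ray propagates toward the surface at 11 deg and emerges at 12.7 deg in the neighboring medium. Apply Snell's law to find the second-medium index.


Apply Snell's law: n1 * sin(theta1) = n2 * sin(theta2)
  n2 = n1 * sin(theta1) / sin(theta2)
  sin(11) = 0.190809
  sin(12.7) = 0.219846
  n2 = 1.535 * 0.190809 / 0.219846 = 1.3323

1.3323


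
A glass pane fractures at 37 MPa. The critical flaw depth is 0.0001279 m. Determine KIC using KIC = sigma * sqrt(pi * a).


Fracture toughness: KIC = sigma * sqrt(pi * a)
  pi * a = pi * 0.0001279 = 0.00040181
  sqrt(pi * a) = 0.020045
  KIC = 37 * 0.020045 = 0.742 MPa*sqrt(m)

0.742 MPa*sqrt(m)


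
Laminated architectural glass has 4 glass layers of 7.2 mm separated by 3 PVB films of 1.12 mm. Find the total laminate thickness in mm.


Total thickness = glass contribution + PVB contribution
  Glass: 4 * 7.2 = 28.8 mm
  PVB: 3 * 1.12 = 3.36 mm
  Total = 28.8 + 3.36 = 32.16 mm

32.16 mm


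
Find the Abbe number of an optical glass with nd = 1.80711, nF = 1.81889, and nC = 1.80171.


Abbe number formula: Vd = (nd - 1) / (nF - nC)
  nd - 1 = 1.80711 - 1 = 0.80711
  nF - nC = 1.81889 - 1.80171 = 0.01718
  Vd = 0.80711 / 0.01718 = 46.98

46.98


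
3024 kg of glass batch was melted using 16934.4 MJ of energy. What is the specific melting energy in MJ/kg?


Rearrange E = m * s for s:
  s = E / m
  s = 16934.4 / 3024 = 5.6 MJ/kg

5.6 MJ/kg


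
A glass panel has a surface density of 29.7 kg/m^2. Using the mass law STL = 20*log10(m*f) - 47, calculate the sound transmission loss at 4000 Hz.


Mass law: STL = 20 * log10(m * f) - 47
  m * f = 29.7 * 4000 = 118800
  log10(118800) = 5.07482
  STL = 20 * 5.07482 - 47 = 101.4964 - 47 = 54.5 dB

54.5 dB


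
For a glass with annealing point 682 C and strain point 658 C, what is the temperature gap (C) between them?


Gap = T_anneal - T_strain:
  gap = 682 - 658 = 24 C

24 C


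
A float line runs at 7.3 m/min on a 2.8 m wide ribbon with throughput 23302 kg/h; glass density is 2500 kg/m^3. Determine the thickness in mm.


Ribbon cross-section from mass balance:
  Volume rate = throughput / density = 23302 / 2500 = 9.3208 m^3/h
  thickness = volume rate / (speed * 60 * width), i.e.
  thickness = throughput / (60 * speed * width * density) * 1000
  thickness = 23302 / (60 * 7.3 * 2.8 * 2500) * 1000 = 7.6 mm

7.6 mm


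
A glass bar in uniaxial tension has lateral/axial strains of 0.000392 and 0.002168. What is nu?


Poisson's ratio: nu = lateral strain / axial strain
  nu = 0.000392 / 0.002168 = 0.1808

0.1808


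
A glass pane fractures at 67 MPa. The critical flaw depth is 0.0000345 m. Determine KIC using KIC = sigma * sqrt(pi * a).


Fracture toughness: KIC = sigma * sqrt(pi * a)
  pi * a = pi * 0.0000345 = 0.000108385
  sqrt(pi * a) = 0.010411
  KIC = 67 * 0.010411 = 0.698 MPa*sqrt(m)

0.698 MPa*sqrt(m)


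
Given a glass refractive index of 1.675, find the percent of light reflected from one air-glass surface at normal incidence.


Fresnel reflectance at normal incidence:
  R = ((n - 1)/(n + 1))^2
  (n - 1)/(n + 1) = (1.675 - 1)/(1.675 + 1) = 0.252336
  R = 0.252336^2 = 0.0636735
  R(%) = 0.0636735 * 100 = 6.367%

6.367%


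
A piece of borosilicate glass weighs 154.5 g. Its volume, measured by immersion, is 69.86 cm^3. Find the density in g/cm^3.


Use the definition of density:
  rho = mass / volume
  rho = 154.5 / 69.86 = 2.212 g/cm^3

2.212 g/cm^3


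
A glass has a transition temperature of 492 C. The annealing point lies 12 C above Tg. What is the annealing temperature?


The annealing temperature is Tg plus the offset:
  T_anneal = 492 + 12 = 504 C

504 C


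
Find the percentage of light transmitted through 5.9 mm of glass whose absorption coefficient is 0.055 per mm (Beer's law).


Beer-Lambert law: T = exp(-alpha * thickness)
  exponent = -0.055 * 5.9 = -0.3245
  T = exp(-0.3245) = 0.7229
  Percentage = 0.7229 * 100 = 72.29%

72.29%


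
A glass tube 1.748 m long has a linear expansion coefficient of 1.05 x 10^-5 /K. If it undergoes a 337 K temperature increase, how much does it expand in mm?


Thermal expansion formula: dL = alpha * L0 * dT
  dL = (1.05 x 10^-5) * 1.748 * 337 = 0.0061853 m
Convert to mm: 0.0061853 * 1000 = 6.1853 mm

6.1853 mm


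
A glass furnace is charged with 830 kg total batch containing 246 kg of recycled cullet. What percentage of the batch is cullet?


Cullet ratio = (cullet mass / total batch mass) * 100
  Ratio = 246 / 830 * 100 = 29.64%

29.64%


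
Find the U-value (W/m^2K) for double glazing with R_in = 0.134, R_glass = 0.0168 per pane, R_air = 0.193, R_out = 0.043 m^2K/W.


Total thermal resistance (series):
  R_total = R_in + R_glass + R_air + R_glass + R_out
  R_total = 0.134 + 0.0168 + 0.193 + 0.0168 + 0.043 = 0.4036 m^2K/W
U-value = 1 / R_total = 1 / 0.4036 = 2.478 W/m^2K

2.478 W/m^2K


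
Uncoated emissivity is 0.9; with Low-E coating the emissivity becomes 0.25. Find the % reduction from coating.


Percentage reduction = (1 - coated/uncoated) * 100
  Ratio = 0.25 / 0.9 = 0.2778
  Reduction = (1 - 0.2778) * 100 = 72.2%

72.2%


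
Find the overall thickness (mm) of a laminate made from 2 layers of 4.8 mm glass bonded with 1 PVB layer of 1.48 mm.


Total thickness = glass contribution + PVB contribution
  Glass: 2 * 4.8 = 9.6 mm
  PVB: 1 * 1.48 = 1.48 mm
  Total = 9.6 + 1.48 = 11.08 mm

11.08 mm


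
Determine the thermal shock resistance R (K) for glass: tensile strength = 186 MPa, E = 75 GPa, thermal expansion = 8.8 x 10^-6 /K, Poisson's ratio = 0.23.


Thermal shock resistance: R = sigma * (1 - nu) / (E * alpha)
  Numerator = 186 * (1 - 0.23) = 143.22
  Denominator = 75 * 1000 * (8.8 x 10^-6) = 0.66
  R = 143.22 / 0.66 = 217.0 K

217.0 K


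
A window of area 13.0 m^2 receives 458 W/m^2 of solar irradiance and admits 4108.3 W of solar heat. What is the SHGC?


Rearrange Q = Area * SHGC * Irradiance:
  SHGC = Q / (Area * Irradiance)
  SHGC = 4108.3 / (13.0 * 458) = 0.69

0.69


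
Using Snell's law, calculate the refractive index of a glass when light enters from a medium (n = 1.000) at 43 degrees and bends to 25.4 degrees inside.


Apply Snell's law: n1 * sin(theta1) = n2 * sin(theta2)
  n2 = n1 * sin(theta1) / sin(theta2)
  sin(43) = 0.681998
  sin(25.4) = 0.428935
  n2 = 1.000 * 0.681998 / 0.428935 = 1.59

1.59


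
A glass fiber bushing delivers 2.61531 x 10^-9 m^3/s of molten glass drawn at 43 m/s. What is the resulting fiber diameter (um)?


Cross-sectional area from continuity:
  A = Q / v = 2.61531 x 10^-9 / 43 = 6.082116 x 10^-11 m^2
Diameter from circular cross-section:
  d = sqrt(4A / pi) * 10^6 (m -> um)
  d = sqrt(4 * 6.082116 x 10^-11 / pi) * 10^6 = 8.8 um

8.8 um


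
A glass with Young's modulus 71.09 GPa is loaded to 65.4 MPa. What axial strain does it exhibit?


Rearrange E = sigma / epsilon:
  epsilon = sigma / E
  E (MPa) = 71.09 * 1000 = 71090
  epsilon = 65.4 / 71090 = 0.00092

0.00092


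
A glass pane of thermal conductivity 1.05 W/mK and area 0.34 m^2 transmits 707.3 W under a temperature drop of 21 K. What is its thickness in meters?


Fourier's law: t = k * A * dT / Q
  t = 1.05 * 0.34 * 21 / 707.3
  t = 7.497 / 707.3 = 0.0106 m

0.0106 m


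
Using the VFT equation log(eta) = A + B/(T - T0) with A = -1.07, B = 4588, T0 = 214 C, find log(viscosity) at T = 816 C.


VFT equation: log(eta) = A + B / (T - T0)
  T - T0 = 816 - 214 = 602
  B / (T - T0) = 4588 / 602 = 7.621
  log(eta) = -1.07 + 7.621 = 6.551

6.551


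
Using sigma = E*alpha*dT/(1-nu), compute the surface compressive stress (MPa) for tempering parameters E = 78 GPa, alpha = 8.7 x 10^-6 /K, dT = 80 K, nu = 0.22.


Tempering stress: sigma = E * alpha * dT / (1 - nu)
  E (MPa) = 78 * 1000 = 78000
  Numerator = 78000 * (8.7 x 10^-6) * 80 = 54.288
  Denominator = 1 - 0.22 = 0.78
  sigma = 54.288 / 0.78 = 69.6 MPa

69.6 MPa


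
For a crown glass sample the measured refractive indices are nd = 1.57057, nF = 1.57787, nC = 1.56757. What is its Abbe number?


Abbe number formula: Vd = (nd - 1) / (nF - nC)
  nd - 1 = 1.57057 - 1 = 0.57057
  nF - nC = 1.57787 - 1.56757 = 0.0103
  Vd = 0.57057 / 0.0103 = 55.4

55.4


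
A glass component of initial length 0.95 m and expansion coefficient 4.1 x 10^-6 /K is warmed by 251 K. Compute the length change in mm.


Thermal expansion formula: dL = alpha * L0 * dT
  dL = (4.1 x 10^-6) * 0.95 * 251 = 0.00097764 m
Convert to mm: 0.00097764 * 1000 = 0.9776 mm

0.9776 mm


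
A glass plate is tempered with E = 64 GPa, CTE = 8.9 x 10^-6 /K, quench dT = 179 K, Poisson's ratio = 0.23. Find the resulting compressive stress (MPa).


Tempering stress: sigma = E * alpha * dT / (1 - nu)
  E (MPa) = 64 * 1000 = 64000
  Numerator = 64000 * (8.9 x 10^-6) * 179 = 101.9584
  Denominator = 1 - 0.23 = 0.77
  sigma = 101.9584 / 0.77 = 132.4 MPa

132.4 MPa


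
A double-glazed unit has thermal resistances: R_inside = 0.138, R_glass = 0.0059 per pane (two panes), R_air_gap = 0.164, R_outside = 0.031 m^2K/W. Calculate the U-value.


Total thermal resistance (series):
  R_total = R_in + R_glass + R_air + R_glass + R_out
  R_total = 0.138 + 0.0059 + 0.164 + 0.0059 + 0.031 = 0.3448 m^2K/W
U-value = 1 / R_total = 1 / 0.3448 = 2.9 W/m^2K

2.9 W/m^2K


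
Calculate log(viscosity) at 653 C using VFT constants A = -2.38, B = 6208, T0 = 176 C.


VFT equation: log(eta) = A + B / (T - T0)
  T - T0 = 653 - 176 = 477
  B / (T - T0) = 6208 / 477 = 13.015
  log(eta) = -2.38 + 13.015 = 10.635

10.635


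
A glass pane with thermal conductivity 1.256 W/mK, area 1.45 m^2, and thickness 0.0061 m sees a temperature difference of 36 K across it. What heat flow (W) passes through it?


Fourier's law: Q = k * A * dT / t
  Q = 1.256 * 1.45 * 36 / 0.0061
  Q = 65.5632 / 0.0061 = 10748.1 W

10748.1 W


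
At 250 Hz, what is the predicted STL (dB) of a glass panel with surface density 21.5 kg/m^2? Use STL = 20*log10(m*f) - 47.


Mass law: STL = 20 * log10(m * f) - 47
  m * f = 21.5 * 250 = 5375
  log10(5375) = 3.73038
  STL = 20 * 3.73038 - 47 = 74.6076 - 47 = 27.6 dB

27.6 dB


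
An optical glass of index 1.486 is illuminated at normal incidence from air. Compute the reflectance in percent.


Fresnel reflectance at normal incidence:
  R = ((n - 1)/(n + 1))^2
  (n - 1)/(n + 1) = (1.486 - 1)/(1.486 + 1) = 0.195495
  R = 0.195495^2 = 0.0382183
  R(%) = 0.0382183 * 100 = 3.822%

3.822%


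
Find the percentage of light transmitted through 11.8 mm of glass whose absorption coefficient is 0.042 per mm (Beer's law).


Beer-Lambert law: T = exp(-alpha * thickness)
  exponent = -0.042 * 11.8 = -0.4956
  T = exp(-0.4956) = 0.6092
  Percentage = 0.6092 * 100 = 60.92%

60.92%


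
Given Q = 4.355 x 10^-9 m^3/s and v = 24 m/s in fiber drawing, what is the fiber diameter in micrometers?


Cross-sectional area from continuity:
  A = Q / v = 4.355 x 10^-9 / 24 = 1.814583 x 10^-10 m^2
Diameter from circular cross-section:
  d = sqrt(4A / pi) * 10^6 (m -> um)
  d = sqrt(4 * 1.814583 x 10^-10 / pi) * 10^6 = 15.2 um

15.2 um


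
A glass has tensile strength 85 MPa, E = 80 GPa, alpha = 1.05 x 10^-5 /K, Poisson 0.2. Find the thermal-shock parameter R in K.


Thermal shock resistance: R = sigma * (1 - nu) / (E * alpha)
  Numerator = 85 * (1 - 0.2) = 68.0
  Denominator = 80 * 1000 * (1.05 x 10^-5) = 0.84
  R = 68.0 / 0.84 = 81.0 K

81.0 K


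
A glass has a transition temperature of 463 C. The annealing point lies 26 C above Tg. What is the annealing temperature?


The annealing temperature is Tg plus the offset:
  T_anneal = 463 + 26 = 489 C

489 C


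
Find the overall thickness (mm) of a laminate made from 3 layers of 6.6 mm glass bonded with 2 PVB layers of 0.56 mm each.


Total thickness = glass contribution + PVB contribution
  Glass: 3 * 6.6 = 19.8 mm
  PVB: 2 * 0.56 = 1.12 mm
  Total = 19.8 + 1.12 = 20.92 mm

20.92 mm


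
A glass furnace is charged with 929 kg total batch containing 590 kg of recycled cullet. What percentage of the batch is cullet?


Cullet ratio = (cullet mass / total batch mass) * 100
  Ratio = 590 / 929 * 100 = 63.51%

63.51%


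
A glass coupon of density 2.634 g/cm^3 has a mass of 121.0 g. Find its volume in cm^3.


Rearrange rho = m / V:
  V = m / rho
  V = 121.0 / 2.634 = 45.938 cm^3

45.938 cm^3


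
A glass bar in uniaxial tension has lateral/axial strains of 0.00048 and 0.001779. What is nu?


Poisson's ratio: nu = lateral strain / axial strain
  nu = 0.00048 / 0.001779 = 0.2698

0.2698


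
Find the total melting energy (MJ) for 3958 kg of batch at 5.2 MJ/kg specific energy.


Total energy = mass * specific energy
  E = 3958 * 5.2 = 20581.6 MJ

20581.6 MJ


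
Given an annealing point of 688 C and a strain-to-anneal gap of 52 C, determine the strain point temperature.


Strain point = annealing point - difference:
  T_strain = 688 - 52 = 636 C

636 C


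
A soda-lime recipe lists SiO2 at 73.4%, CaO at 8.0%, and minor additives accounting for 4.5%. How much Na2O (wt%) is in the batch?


Pieces sum to 100%:
  Na2O = 100 - (SiO2 + CaO + others)
  Na2O = 100 - (73.4 + 8.0 + 4.5) = 14.1%

14.1%


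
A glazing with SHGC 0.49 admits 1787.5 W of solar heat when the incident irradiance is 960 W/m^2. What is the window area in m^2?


Rearrange Q = Area * SHGC * Irradiance:
  Area = Q / (SHGC * Irradiance)
  Area = 1787.5 / (0.49 * 960) = 3.8 m^2

3.8 m^2


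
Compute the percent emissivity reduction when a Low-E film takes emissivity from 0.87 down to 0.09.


Percentage reduction = (1 - coated/uncoated) * 100
  Ratio = 0.09 / 0.87 = 0.1034
  Reduction = (1 - 0.1034) * 100 = 89.7%

89.7%


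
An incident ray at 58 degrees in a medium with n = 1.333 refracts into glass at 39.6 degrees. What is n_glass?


Apply Snell's law: n1 * sin(theta1) = n2 * sin(theta2)
  n2 = n1 * sin(theta1) / sin(theta2)
  sin(58) = 0.848048
  sin(39.6) = 0.637424
  n2 = 1.333 * 0.848048 / 0.637424 = 1.7735

1.7735


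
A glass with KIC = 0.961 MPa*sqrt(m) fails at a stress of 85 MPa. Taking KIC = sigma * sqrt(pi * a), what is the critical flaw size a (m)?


Rearrange KIC = sigma * sqrt(pi * a):
  sqrt(pi * a) = KIC / sigma
  sqrt(pi * a) = 0.961 / 85 = 0.011306
  a = (KIC / sigma)^2 / pi
  a = 0.011306^2 / pi = 0.0000407 m

0.0000407 m


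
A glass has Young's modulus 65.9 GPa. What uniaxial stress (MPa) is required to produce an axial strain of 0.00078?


Rearrange E = sigma / epsilon:
  sigma = E * epsilon
  E (MPa) = 65.9 * 1000 = 65900
  sigma = 65900 * 0.00078 = 51.4 MPa

51.4 MPa


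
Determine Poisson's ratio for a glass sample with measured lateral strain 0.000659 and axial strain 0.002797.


Poisson's ratio: nu = lateral strain / axial strain
  nu = 0.000659 / 0.002797 = 0.2356

0.2356


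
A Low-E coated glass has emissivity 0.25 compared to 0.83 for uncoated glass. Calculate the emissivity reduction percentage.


Percentage reduction = (1 - coated/uncoated) * 100
  Ratio = 0.25 / 0.83 = 0.3012
  Reduction = (1 - 0.3012) * 100 = 69.9%

69.9%


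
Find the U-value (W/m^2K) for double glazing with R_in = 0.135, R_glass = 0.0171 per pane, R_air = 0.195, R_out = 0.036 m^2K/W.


Total thermal resistance (series):
  R_total = R_in + R_glass + R_air + R_glass + R_out
  R_total = 0.135 + 0.0171 + 0.195 + 0.0171 + 0.036 = 0.4002 m^2K/W
U-value = 1 / R_total = 1 / 0.4002 = 2.499 W/m^2K

2.499 W/m^2K


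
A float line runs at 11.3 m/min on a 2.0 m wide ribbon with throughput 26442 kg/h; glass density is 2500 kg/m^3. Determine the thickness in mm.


Ribbon cross-section from mass balance:
  Volume rate = throughput / density = 26442 / 2500 = 10.5768 m^3/h
  thickness = volume rate / (speed * 60 * width), i.e.
  thickness = throughput / (60 * speed * width * density) * 1000
  thickness = 26442 / (60 * 11.3 * 2.0 * 2500) * 1000 = 7.8 mm

7.8 mm


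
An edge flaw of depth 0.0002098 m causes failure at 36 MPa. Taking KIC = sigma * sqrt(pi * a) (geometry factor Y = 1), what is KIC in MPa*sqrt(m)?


Fracture toughness: KIC = sigma * sqrt(pi * a)
  pi * a = pi * 0.0002098 = 0.000659106
  sqrt(pi * a) = 0.025673
  KIC = 36 * 0.025673 = 0.924 MPa*sqrt(m)

0.924 MPa*sqrt(m)


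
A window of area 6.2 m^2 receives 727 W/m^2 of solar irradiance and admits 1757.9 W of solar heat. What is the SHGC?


Rearrange Q = Area * SHGC * Irradiance:
  SHGC = Q / (Area * Irradiance)
  SHGC = 1757.9 / (6.2 * 727) = 0.39

0.39


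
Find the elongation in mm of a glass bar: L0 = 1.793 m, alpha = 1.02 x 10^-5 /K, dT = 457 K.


Thermal expansion formula: dL = alpha * L0 * dT
  dL = (1.02 x 10^-5) * 1.793 * 457 = 0.00835789 m
Convert to mm: 0.00835789 * 1000 = 8.3579 mm

8.3579 mm


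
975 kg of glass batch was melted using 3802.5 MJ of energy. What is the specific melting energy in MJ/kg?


Rearrange E = m * s for s:
  s = E / m
  s = 3802.5 / 975 = 3.9 MJ/kg

3.9 MJ/kg


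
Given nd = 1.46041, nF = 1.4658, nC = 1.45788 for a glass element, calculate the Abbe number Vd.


Abbe number formula: Vd = (nd - 1) / (nF - nC)
  nd - 1 = 1.46041 - 1 = 0.46041
  nF - nC = 1.4658 - 1.45788 = 0.00792
  Vd = 0.46041 / 0.00792 = 58.13

58.13


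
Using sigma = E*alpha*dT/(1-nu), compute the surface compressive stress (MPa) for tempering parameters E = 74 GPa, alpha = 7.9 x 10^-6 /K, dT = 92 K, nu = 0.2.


Tempering stress: sigma = E * alpha * dT / (1 - nu)
  E (MPa) = 74 * 1000 = 74000
  Numerator = 74000 * (7.9 x 10^-6) * 92 = 53.7832
  Denominator = 1 - 0.2 = 0.8
  sigma = 53.7832 / 0.8 = 67.2 MPa

67.2 MPa


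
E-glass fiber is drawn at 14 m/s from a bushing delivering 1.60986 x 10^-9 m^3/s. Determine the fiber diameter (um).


Cross-sectional area from continuity:
  A = Q / v = 1.60986 x 10^-9 / 14 = 1.1499 x 10^-10 m^2
Diameter from circular cross-section:
  d = sqrt(4A / pi) * 10^6 (m -> um)
  d = sqrt(4 * 1.1499 x 10^-10 / pi) * 10^6 = 12.1 um

12.1 um


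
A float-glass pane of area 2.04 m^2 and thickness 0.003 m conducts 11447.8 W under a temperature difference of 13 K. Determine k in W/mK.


Fourier's law rearranged: k = Q * t / (A * dT)
  Numerator = 11447.8 * 0.003 = 34.3434
  Denominator = 2.04 * 13 = 26.52
  k = 34.3434 / 26.52 = 1.295 W/mK

1.295 W/mK


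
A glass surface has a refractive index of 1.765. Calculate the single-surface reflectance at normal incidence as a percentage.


Fresnel reflectance at normal incidence:
  R = ((n - 1)/(n + 1))^2
  (n - 1)/(n + 1) = (1.765 - 1)/(1.765 + 1) = 0.276673
  R = 0.276673^2 = 0.0765479
  R(%) = 0.0765479 * 100 = 7.655%

7.655%


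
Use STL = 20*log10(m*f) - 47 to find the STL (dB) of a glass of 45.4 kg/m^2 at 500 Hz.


Mass law: STL = 20 * log10(m * f) - 47
  m * f = 45.4 * 500 = 22700
  log10(22700) = 4.35603
  STL = 20 * 4.35603 - 47 = 87.1206 - 47 = 40.1 dB

40.1 dB


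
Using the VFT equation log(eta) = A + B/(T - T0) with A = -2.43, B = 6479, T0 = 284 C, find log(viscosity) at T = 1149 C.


VFT equation: log(eta) = A + B / (T - T0)
  T - T0 = 1149 - 284 = 865
  B / (T - T0) = 6479 / 865 = 7.49
  log(eta) = -2.43 + 7.49 = 5.06

5.06


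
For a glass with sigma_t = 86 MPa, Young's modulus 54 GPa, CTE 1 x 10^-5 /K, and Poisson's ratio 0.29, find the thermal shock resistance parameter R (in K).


Thermal shock resistance: R = sigma * (1 - nu) / (E * alpha)
  Numerator = 86 * (1 - 0.29) = 61.06
  Denominator = 54 * 1000 * (1 x 10^-5) = 0.54
  R = 61.06 / 0.54 = 113.1 K

113.1 K


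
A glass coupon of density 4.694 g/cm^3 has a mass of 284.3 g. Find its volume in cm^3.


Rearrange rho = m / V:
  V = m / rho
  V = 284.3 / 4.694 = 60.567 cm^3

60.567 cm^3


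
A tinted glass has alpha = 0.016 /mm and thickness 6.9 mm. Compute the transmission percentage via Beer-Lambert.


Beer-Lambert law: T = exp(-alpha * thickness)
  exponent = -0.016 * 6.9 = -0.1104
  T = exp(-0.1104) = 0.8955
  Percentage = 0.8955 * 100 = 89.55%

89.55%


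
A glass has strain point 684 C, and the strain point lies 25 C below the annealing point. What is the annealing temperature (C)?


T_anneal = T_strain + gap:
  T_anneal = 684 + 25 = 709 C

709 C


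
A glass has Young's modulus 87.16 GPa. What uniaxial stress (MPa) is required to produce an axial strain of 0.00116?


Rearrange E = sigma / epsilon:
  sigma = E * epsilon
  E (MPa) = 87.16 * 1000 = 87160
  sigma = 87160 * 0.00116 = 101.11 MPa

101.11 MPa
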